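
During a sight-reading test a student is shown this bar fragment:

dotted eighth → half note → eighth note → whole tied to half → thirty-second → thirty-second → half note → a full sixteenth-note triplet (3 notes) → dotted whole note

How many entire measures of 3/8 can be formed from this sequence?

12

One bar of 3/8 = 12 thirty-second notes.
Express everything in thirty-second notes: dotted eighth = 6; half note = 16; eighth note = 4; whole tied to half (whole + half) = 48; thirty-second = 1; thirty-second = 1; half note = 16; a full sixteenth-note triplet (3 notes) (three triplet sixteenths span one eighth) = 4; dotted whole note = 48.
Sum: 6 + 16 + 4 + 48 + 1 + 1 + 16 + 4 + 48 = 144.
144 ÷ 12 = 12 complete bars with 0 left over.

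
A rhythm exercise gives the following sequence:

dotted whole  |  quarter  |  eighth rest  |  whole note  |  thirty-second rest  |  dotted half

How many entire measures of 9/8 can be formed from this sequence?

One bar of 9/8 = 36 thirty-second notes.
Working in thirty-second notes: dotted whole = 48; quarter = 8; eighth rest = 4; whole note = 32; thirty-second rest = 1; dotted half = 24.
Altogether 48 + 8 + 4 + 32 + 1 + 24 = 117.
117 ÷ 36 = 3 complete bars with 9 left over.

3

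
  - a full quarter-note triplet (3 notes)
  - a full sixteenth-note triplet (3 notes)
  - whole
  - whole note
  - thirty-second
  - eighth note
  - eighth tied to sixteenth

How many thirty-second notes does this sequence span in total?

Working in thirty-second notes: a full quarter-note triplet (3 notes) (three triplet quarters span one half) = 16; a full sixteenth-note triplet (3 notes) (three triplet sixteenths span one eighth) = 4; whole = 32; whole note = 32; thirty-second = 1; eighth note = 4; eighth tied to sixteenth (eighth + sixteenth) = 6.
Total: 16 + 4 + 32 + 32 + 1 + 4 + 6 = 95 thirty-second notes.

95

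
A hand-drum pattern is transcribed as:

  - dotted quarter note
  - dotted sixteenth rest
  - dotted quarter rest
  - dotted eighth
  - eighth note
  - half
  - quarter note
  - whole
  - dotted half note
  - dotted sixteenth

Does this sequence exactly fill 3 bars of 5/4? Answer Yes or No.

Yes

One bar of 5/4 = 40 thirty-second notes, so 3 bars = 120.
Each duration in thirty-second notes: dotted quarter note = 12; dotted sixteenth rest = 3; dotted quarter rest = 12; dotted eighth = 6; eighth note = 4; half = 16; quarter note = 8; whole = 32; dotted half note = 24; dotted sixteenth = 3.
Adding: 12 + 3 + 12 + 6 + 4 + 16 + 8 + 32 + 24 + 3 = 120.
120 equals 120, so the answer is Yes.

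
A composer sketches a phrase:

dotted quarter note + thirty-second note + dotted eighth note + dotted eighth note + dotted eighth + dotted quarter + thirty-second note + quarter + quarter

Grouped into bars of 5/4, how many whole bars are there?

One bar of 5/4 = 40 thirty-second notes.
Convert each value to thirty-second notes: dotted quarter note = 12; thirty-second note = 1; dotted eighth note = 6; dotted eighth note = 6; dotted eighth = 6; dotted quarter = 12; thirty-second note = 1; quarter = 8; quarter = 8.
Sum: 12 + 1 + 6 + 6 + 6 + 12 + 1 + 8 + 8 = 60.
60 ÷ 40 = 1 complete bar with 20 left over.

1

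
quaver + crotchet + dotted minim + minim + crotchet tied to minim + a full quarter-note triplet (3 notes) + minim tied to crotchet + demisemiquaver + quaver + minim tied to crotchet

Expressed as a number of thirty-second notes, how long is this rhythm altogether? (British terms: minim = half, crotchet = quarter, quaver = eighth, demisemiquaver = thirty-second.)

Working in thirty-second notes: quaver = 4; crotchet = 8; dotted minim = 24; minim = 16; crotchet tied to minim (crotchet + minim) = 24; a full quarter-note triplet (3 notes) (three triplet quarters span one half) = 16; minim tied to crotchet (minim + crotchet) = 24; demisemiquaver = 1; quaver = 4; minim tied to crotchet (minim + crotchet) = 24.
Total: 4 + 8 + 24 + 16 + 24 + 16 + 24 + 1 + 4 + 24 = 145 thirty-second notes.

145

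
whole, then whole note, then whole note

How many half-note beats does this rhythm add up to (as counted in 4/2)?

6

One half-note beat = 2 quarter notes.
Each duration in quarter notes: whole = 4; whole note = 4; whole note = 4.
Total: 4 + 4 + 4 = 12.
12 ÷ 2 = 6 beats.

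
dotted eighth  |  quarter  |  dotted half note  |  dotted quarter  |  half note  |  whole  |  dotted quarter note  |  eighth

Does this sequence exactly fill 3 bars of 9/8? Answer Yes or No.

No

One bar of 9/8 = 18 sixteenth notes, so 3 bars = 54.
Express everything in sixteenth notes: dotted eighth = 3; quarter = 4; dotted half note = 12; dotted quarter = 6; half note = 8; whole = 16; dotted quarter note = 6; eighth = 2.
Altogether 3 + 4 + 12 + 6 + 8 + 16 + 6 + 2 = 57.
57 exceeds 54, so the answer is No.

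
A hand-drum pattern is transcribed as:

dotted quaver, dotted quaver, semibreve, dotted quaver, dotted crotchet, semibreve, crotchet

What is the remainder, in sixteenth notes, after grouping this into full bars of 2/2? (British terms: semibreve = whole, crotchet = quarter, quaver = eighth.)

One bar of 2/2 = 16 sixteenth notes.
Working in sixteenth notes: dotted quaver = 3; dotted quaver = 3; semibreve = 16; dotted quaver = 3; dotted crotchet = 6; semibreve = 16; crotchet = 4.
Total: 3 + 3 + 16 + 3 + 6 + 16 + 4 = 51.
51 ÷ 16 = 3 complete bars with 3 sixteenth notes remaining.

3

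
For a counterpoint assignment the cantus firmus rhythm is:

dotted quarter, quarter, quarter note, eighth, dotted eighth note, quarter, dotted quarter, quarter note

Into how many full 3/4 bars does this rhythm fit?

One bar of 3/4 = 12 sixteenth notes.
Each duration in sixteenth notes: dotted quarter = 6; quarter = 4; quarter note = 4; eighth = 2; dotted eighth note = 3; quarter = 4; dotted quarter = 6; quarter note = 4.
Total: 6 + 4 + 4 + 2 + 3 + 4 + 6 + 4 = 33.
33 ÷ 12 = 2 complete bars with 9 left over.

2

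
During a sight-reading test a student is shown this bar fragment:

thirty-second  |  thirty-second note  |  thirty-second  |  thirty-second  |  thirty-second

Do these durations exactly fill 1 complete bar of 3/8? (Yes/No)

No

One bar of 3/8 = 12 thirty-second notes.
Working in thirty-second notes: thirty-second = 1; thirty-second note = 1; thirty-second = 1; thirty-second = 1; thirty-second = 1.
Total: 1 + 1 + 1 + 1 + 1 = 5.
5 falls short of 12, so the answer is No.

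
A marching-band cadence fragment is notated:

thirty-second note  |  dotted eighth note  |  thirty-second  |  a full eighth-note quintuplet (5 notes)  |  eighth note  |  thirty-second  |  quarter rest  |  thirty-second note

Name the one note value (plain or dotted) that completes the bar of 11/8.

The bar of 11/8 = 44 thirty-second notes.
Working in thirty-second notes: thirty-second note = 1; dotted eighth note = 6; thirty-second = 1; a full eighth-note quintuplet (5 notes) (five quintuplet eighths span one half) = 16; eighth note = 4; thirty-second = 1; quarter rest = 8; thirty-second note = 1.
Sum: 1 + 6 + 1 + 16 + 4 + 1 + 8 + 1 = 38.
Remaining: 44 − 38 = 6 thirty-second notes, which is a dotted eighth note.

dotted eighth note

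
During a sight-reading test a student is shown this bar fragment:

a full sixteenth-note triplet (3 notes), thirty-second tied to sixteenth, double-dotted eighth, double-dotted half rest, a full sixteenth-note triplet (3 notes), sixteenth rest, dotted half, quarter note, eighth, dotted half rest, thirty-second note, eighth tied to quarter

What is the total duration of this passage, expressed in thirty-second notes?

121

Each duration in thirty-second notes: a full sixteenth-note triplet (3 notes) (three triplet sixteenths span one eighth) = 4; thirty-second tied to sixteenth (thirty-second + sixteenth) = 3; double-dotted eighth = 7; double-dotted half rest = 28; a full sixteenth-note triplet (3 notes) (three triplet sixteenths span one eighth) = 4; sixteenth rest = 2; dotted half = 24; quarter note = 8; eighth = 4; dotted half rest = 24; thirty-second note = 1; eighth tied to quarter (eighth + quarter) = 12.
Total: 4 + 3 + 7 + 28 + 4 + 2 + 24 + 8 + 4 + 24 + 1 + 12 = 121 thirty-second notes.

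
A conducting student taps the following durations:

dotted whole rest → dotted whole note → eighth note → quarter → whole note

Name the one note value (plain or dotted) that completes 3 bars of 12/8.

eighth note

3 bars of 12/8 = 36 eighth notes.
In eighth notes: dotted whole rest = 12; dotted whole note = 12; eighth note = 1; quarter = 2; whole note = 8.
Sum: 12 + 12 + 1 + 2 + 8 = 35.
Remaining: 36 − 35 = 1 eighth note, which is a eighth note.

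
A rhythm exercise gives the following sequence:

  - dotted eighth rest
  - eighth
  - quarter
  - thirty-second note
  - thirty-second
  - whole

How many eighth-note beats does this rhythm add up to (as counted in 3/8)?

13

One eighth-note beat = 4 thirty-second notes.
Express everything in thirty-second notes: dotted eighth rest = 6; eighth = 4; quarter = 8; thirty-second note = 1; thirty-second = 1; whole = 32.
Adding: 6 + 4 + 8 + 1 + 1 + 32 = 52.
52 ÷ 4 = 13 beats.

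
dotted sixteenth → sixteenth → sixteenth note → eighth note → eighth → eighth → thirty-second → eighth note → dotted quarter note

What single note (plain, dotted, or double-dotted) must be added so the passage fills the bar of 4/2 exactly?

The bar of 4/2 = 64 thirty-second notes.
Working in thirty-second notes: dotted sixteenth = 3; sixteenth = 2; sixteenth note = 2; eighth note = 4; eighth = 4; eighth = 4; thirty-second = 1; eighth note = 4; dotted quarter note = 12.
Total: 3 + 2 + 2 + 4 + 4 + 4 + 1 + 4 + 12 = 36.
Remaining: 64 − 36 = 28 thirty-second notes, which is a double-dotted half note.

double-dotted half note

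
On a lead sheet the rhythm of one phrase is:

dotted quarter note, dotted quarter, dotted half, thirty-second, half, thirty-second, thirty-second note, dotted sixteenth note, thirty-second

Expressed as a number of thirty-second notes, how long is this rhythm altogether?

71

Working in thirty-second notes: dotted quarter note = 12; dotted quarter = 12; dotted half = 24; thirty-second = 1; half = 16; thirty-second = 1; thirty-second note = 1; dotted sixteenth note = 3; thirty-second = 1.
Total: 12 + 12 + 24 + 1 + 16 + 1 + 1 + 3 + 1 = 71 thirty-second notes.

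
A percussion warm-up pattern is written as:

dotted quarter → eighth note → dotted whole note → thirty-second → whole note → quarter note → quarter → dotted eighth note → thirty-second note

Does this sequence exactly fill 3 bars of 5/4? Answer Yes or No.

One bar of 5/4 = 40 thirty-second notes, so 3 bars = 120.
Working in thirty-second notes: dotted quarter = 12; eighth note = 4; dotted whole note = 48; thirty-second = 1; whole note = 32; quarter note = 8; quarter = 8; dotted eighth note = 6; thirty-second note = 1.
Sum: 12 + 4 + 48 + 1 + 32 + 8 + 8 + 6 + 1 = 120.
120 equals 120, so the answer is Yes.

Yes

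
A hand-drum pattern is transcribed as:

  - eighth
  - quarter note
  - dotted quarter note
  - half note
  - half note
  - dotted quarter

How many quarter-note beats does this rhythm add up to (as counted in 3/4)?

One quarter-note beat = 2 eighth notes.
Express everything in eighth notes: eighth = 1; quarter note = 2; dotted quarter note = 3; half note = 4; half note = 4; dotted quarter = 3.
Altogether 1 + 2 + 3 + 4 + 4 + 3 = 17.
17 ÷ 2 = 8.5 beats.

8.5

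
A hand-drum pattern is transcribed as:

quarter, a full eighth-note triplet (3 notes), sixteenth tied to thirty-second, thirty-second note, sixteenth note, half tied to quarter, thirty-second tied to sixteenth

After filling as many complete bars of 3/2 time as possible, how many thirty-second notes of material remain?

One bar of 3/2 = 48 thirty-second notes.
Working in thirty-second notes: quarter = 8; a full eighth-note triplet (3 notes) (three triplet eighths span one quarter) = 8; sixteenth tied to thirty-second (sixteenth + thirty-second) = 3; thirty-second note = 1; sixteenth note = 2; half tied to quarter (half + quarter) = 24; thirty-second tied to sixteenth (thirty-second + sixteenth) = 3.
Total: 8 + 8 + 3 + 1 + 2 + 24 + 3 = 49.
49 ÷ 48 = 1 complete bar with 1 thirty-second note remaining.

1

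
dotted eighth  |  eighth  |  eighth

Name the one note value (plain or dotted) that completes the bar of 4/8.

sixteenth note

The bar of 4/8 = 8 sixteenth notes.
Express everything in sixteenth notes: dotted eighth = 3; eighth = 2; eighth = 2.
Adding: 3 + 2 + 2 = 7.
Remaining: 8 − 7 = 1 sixteenth note, which is a sixteenth note.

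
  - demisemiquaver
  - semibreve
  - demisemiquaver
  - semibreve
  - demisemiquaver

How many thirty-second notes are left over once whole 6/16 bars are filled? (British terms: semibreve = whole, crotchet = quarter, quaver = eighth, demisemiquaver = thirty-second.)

7

One bar of 6/16 = 12 thirty-second notes.
In thirty-second notes: demisemiquaver = 1; semibreve = 32; demisemiquaver = 1; semibreve = 32; demisemiquaver = 1.
Adding: 1 + 32 + 1 + 32 + 1 = 67.
67 ÷ 12 = 5 complete bars with 7 thirty-second notes remaining.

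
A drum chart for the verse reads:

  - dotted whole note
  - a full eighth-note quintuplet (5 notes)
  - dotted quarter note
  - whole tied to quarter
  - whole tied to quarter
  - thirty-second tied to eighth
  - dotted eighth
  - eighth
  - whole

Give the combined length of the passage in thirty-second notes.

Working in thirty-second notes: dotted whole note = 48; a full eighth-note quintuplet (5 notes) (five quintuplet eighths span one half) = 16; dotted quarter note = 12; whole tied to quarter (whole + quarter) = 40; whole tied to quarter (whole + quarter) = 40; thirty-second tied to eighth (thirty-second + eighth) = 5; dotted eighth = 6; eighth = 4; whole = 32.
Total: 48 + 16 + 12 + 40 + 40 + 5 + 6 + 4 + 32 = 203 thirty-second notes.

203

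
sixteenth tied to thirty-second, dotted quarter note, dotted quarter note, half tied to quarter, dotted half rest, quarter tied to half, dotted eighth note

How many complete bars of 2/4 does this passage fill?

One bar of 2/4 = 16 thirty-second notes.
In thirty-second notes: sixteenth tied to thirty-second (sixteenth + thirty-second) = 3; dotted quarter note = 12; dotted quarter note = 12; half tied to quarter (half + quarter) = 24; dotted half rest = 24; quarter tied to half (quarter + half) = 24; dotted eighth note = 6.
Adding: 3 + 12 + 12 + 24 + 24 + 24 + 6 = 105.
105 ÷ 16 = 6 complete bars with 9 left over.

6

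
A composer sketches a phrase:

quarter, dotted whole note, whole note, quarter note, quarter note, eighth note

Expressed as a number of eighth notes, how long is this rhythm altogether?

27

Convert each value to eighth notes: quarter = 2; dotted whole note = 12; whole note = 8; quarter note = 2; quarter note = 2; eighth note = 1.
Adding: 2 + 12 + 8 + 2 + 2 + 1 = 27 eighth notes.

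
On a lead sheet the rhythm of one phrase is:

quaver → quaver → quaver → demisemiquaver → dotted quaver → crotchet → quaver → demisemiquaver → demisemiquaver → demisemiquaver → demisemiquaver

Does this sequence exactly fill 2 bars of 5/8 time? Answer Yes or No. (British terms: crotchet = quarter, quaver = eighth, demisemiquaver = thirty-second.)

No

One bar of 5/8 = 20 thirty-second notes, so 2 bars = 40.
Convert each value to thirty-second notes: quaver = 4; quaver = 4; quaver = 4; demisemiquaver = 1; dotted quaver = 6; crotchet = 8; quaver = 4; demisemiquaver = 1; demisemiquaver = 1; demisemiquaver = 1; demisemiquaver = 1.
Adding: 4 + 4 + 4 + 1 + 6 + 8 + 4 + 1 + 1 + 1 + 1 = 35.
35 falls short of 40, so the answer is No.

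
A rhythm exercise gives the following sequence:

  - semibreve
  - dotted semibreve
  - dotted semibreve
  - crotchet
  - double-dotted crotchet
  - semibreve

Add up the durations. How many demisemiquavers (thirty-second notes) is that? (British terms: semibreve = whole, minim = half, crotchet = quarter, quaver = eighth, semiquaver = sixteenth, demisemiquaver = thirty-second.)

Each duration in thirty-second notes: semibreve = 32; dotted semibreve = 48; dotted semibreve = 48; crotchet = 8; double-dotted crotchet = 14; semibreve = 32.
Total: 32 + 48 + 48 + 8 + 14 + 32 = 182 thirty-second notes.

182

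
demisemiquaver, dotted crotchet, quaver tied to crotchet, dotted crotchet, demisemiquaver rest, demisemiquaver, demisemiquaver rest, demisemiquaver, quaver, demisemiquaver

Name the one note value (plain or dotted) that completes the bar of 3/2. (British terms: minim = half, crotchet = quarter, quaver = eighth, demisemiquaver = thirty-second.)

The bar of 3/2 = 48 thirty-second notes.
Working in thirty-second notes: demisemiquaver = 1; dotted crotchet = 12; quaver tied to crotchet (quaver + crotchet) = 12; dotted crotchet = 12; demisemiquaver rest = 1; demisemiquaver = 1; demisemiquaver rest = 1; demisemiquaver = 1; quaver = 4; demisemiquaver = 1.
Altogether 1 + 12 + 12 + 12 + 1 + 1 + 1 + 1 + 4 + 1 = 46.
Remaining: 48 − 46 = 2 thirty-second notes, which is a sixteenth note.

sixteenth note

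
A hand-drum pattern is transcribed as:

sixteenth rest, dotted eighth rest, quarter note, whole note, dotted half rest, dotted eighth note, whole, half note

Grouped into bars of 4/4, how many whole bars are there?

3

One bar of 4/4 = 16 sixteenth notes.
In sixteenth notes: sixteenth rest = 1; dotted eighth rest = 3; quarter note = 4; whole note = 16; dotted half rest = 12; dotted eighth note = 3; whole = 16; half note = 8.
Altogether 1 + 3 + 4 + 16 + 12 + 3 + 16 + 8 = 63.
63 ÷ 16 = 3 complete bars with 15 left over.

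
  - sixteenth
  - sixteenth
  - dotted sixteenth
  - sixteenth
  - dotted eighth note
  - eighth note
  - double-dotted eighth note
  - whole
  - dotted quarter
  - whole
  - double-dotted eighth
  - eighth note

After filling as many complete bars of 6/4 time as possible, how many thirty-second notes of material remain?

One bar of 6/4 = 48 thirty-second notes.
In thirty-second notes: sixteenth = 2; sixteenth = 2; dotted sixteenth = 3; sixteenth = 2; dotted eighth note = 6; eighth note = 4; double-dotted eighth note = 7; whole = 32; dotted quarter = 12; whole = 32; double-dotted eighth = 7; eighth note = 4.
Adding: 2 + 2 + 3 + 2 + 6 + 4 + 7 + 32 + 12 + 32 + 7 + 4 = 113.
113 ÷ 48 = 2 complete bars with 17 thirty-second notes remaining.

17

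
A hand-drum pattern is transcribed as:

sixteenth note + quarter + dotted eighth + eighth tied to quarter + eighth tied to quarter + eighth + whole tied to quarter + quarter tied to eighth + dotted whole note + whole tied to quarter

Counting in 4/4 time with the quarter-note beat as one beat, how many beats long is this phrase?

One quarter-note beat = 4 sixteenth notes.
Working in sixteenth notes: sixteenth note = 1; quarter = 4; dotted eighth = 3; eighth tied to quarter (eighth + quarter) = 6; eighth tied to quarter (eighth + quarter) = 6; eighth = 2; whole tied to quarter (whole + quarter) = 20; quarter tied to eighth (quarter + eighth) = 6; dotted whole note = 24; whole tied to quarter (whole + quarter) = 20.
Altogether 1 + 4 + 3 + 6 + 6 + 2 + 20 + 6 + 24 + 20 = 92.
92 ÷ 4 = 23 beats.

23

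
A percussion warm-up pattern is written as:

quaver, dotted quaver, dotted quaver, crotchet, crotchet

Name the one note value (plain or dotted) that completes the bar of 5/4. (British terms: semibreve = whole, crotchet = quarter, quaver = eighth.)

quarter note

The bar of 5/4 = 20 sixteenth notes.
Working in sixteenth notes: quaver = 2; dotted quaver = 3; dotted quaver = 3; crotchet = 4; crotchet = 4.
Adding: 2 + 3 + 3 + 4 + 4 = 16.
Remaining: 20 − 16 = 4 sixteenth notes, which is a quarter note.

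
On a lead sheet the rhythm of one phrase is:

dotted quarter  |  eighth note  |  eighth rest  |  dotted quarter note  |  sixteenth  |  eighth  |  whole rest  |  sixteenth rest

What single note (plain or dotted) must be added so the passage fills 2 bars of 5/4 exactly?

quarter note

2 bars of 5/4 = 40 sixteenth notes.
Express everything in sixteenth notes: dotted quarter = 6; eighth note = 2; eighth rest = 2; dotted quarter note = 6; sixteenth = 1; eighth = 2; whole rest = 16; sixteenth rest = 1.
Total: 6 + 2 + 2 + 6 + 1 + 2 + 16 + 1 = 36.
Remaining: 40 − 36 = 4 sixteenth notes, which is a quarter note.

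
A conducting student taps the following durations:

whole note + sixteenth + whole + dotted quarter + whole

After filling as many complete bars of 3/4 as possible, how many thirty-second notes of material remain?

One bar of 3/4 = 12 sixteenth notes.
In sixteenth notes: whole note = 16; sixteenth = 1; whole = 16; dotted quarter = 6; whole = 16.
Adding: 16 + 1 + 16 + 6 + 16 = 55.
55 ÷ 12 = 4 complete bars with 7 sixteenth notes remaining = 14 thirty-second notes.

14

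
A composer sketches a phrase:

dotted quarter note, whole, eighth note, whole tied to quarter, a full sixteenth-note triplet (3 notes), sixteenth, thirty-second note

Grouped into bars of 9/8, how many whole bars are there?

One bar of 9/8 = 36 thirty-second notes.
Express everything in thirty-second notes: dotted quarter note = 12; whole = 32; eighth note = 4; whole tied to quarter (whole + quarter) = 40; a full sixteenth-note triplet (3 notes) (three triplet sixteenths span one eighth) = 4; sixteenth = 2; thirty-second note = 1.
Altogether 12 + 32 + 4 + 40 + 4 + 2 + 1 = 95.
95 ÷ 36 = 2 complete bars with 23 left over.

2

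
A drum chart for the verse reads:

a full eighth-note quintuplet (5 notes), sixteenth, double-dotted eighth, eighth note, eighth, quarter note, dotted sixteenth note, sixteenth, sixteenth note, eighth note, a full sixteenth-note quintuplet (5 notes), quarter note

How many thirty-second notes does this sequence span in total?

68

Convert each value to thirty-second notes: a full eighth-note quintuplet (5 notes) (five quintuplet eighths span one half) = 16; sixteenth = 2; double-dotted eighth = 7; eighth note = 4; eighth = 4; quarter note = 8; dotted sixteenth note = 3; sixteenth = 2; sixteenth note = 2; eighth note = 4; a full sixteenth-note quintuplet (5 notes) (five quintuplet sixteenths span one quarter) = 8; quarter note = 8.
Altogether 16 + 2 + 7 + 4 + 4 + 8 + 3 + 2 + 2 + 4 + 8 + 8 = 68 thirty-second notes.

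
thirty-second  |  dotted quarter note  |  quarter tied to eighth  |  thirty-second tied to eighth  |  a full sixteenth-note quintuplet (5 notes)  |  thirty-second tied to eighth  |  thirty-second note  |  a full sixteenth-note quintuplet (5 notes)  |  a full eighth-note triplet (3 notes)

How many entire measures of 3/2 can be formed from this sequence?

One bar of 3/2 = 48 thirty-second notes.
In thirty-second notes: thirty-second = 1; dotted quarter note = 12; quarter tied to eighth (quarter + eighth) = 12; thirty-second tied to eighth (thirty-second + eighth) = 5; a full sixteenth-note quintuplet (5 notes) (five quintuplet sixteenths span one quarter) = 8; thirty-second tied to eighth (thirty-second + eighth) = 5; thirty-second note = 1; a full sixteenth-note quintuplet (5 notes) (five quintuplet sixteenths span one quarter) = 8; a full eighth-note triplet (3 notes) (three triplet eighths span one quarter) = 8.
Total: 1 + 12 + 12 + 5 + 8 + 5 + 1 + 8 + 8 = 60.
60 ÷ 48 = 1 complete bar with 12 left over.

1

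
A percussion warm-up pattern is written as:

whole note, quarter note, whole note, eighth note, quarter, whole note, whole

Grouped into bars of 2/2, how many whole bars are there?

One bar of 2/2 = 8 eighth notes.
Each duration in eighth notes: whole note = 8; quarter note = 2; whole note = 8; eighth note = 1; quarter = 2; whole note = 8; whole = 8.
Sum: 8 + 2 + 8 + 1 + 2 + 8 + 8 = 37.
37 ÷ 8 = 4 complete bars with 5 left over.

4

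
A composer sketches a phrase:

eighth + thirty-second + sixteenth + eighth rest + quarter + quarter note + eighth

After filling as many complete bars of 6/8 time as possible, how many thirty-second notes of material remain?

7

One bar of 6/8 = 24 thirty-second notes.
Working in thirty-second notes: eighth = 4; thirty-second = 1; sixteenth = 2; eighth rest = 4; quarter = 8; quarter note = 8; eighth = 4.
Total: 4 + 1 + 2 + 4 + 8 + 8 + 4 = 31.
31 ÷ 24 = 1 complete bar with 7 thirty-second notes remaining.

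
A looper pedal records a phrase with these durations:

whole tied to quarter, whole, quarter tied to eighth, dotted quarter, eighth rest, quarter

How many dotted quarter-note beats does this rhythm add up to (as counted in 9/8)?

One dotted quarter-note beat = 3 eighth notes.
Each duration in eighth notes: whole tied to quarter (whole + quarter) = 10; whole = 8; quarter tied to eighth (quarter + eighth) = 3; dotted quarter = 3; eighth rest = 1; quarter = 2.
Sum: 10 + 8 + 3 + 3 + 1 + 2 = 27.
27 ÷ 3 = 9 beats.

9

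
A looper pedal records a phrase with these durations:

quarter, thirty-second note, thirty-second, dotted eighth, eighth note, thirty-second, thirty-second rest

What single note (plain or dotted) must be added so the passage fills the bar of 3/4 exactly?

sixteenth note

The bar of 3/4 = 24 thirty-second notes.
In thirty-second notes: quarter = 8; thirty-second note = 1; thirty-second = 1; dotted eighth = 6; eighth note = 4; thirty-second = 1; thirty-second rest = 1.
Sum: 8 + 1 + 1 + 6 + 4 + 1 + 1 = 22.
Remaining: 24 − 22 = 2 thirty-second notes, which is a sixteenth note.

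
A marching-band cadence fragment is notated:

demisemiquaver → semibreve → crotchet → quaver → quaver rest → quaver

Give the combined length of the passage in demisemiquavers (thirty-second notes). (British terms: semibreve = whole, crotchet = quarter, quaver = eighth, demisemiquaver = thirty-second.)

In thirty-second notes: demisemiquaver = 1; semibreve = 32; crotchet = 8; quaver = 4; quaver rest = 4; quaver = 4.
Altogether 1 + 32 + 8 + 4 + 4 + 4 = 53 thirty-second notes.

53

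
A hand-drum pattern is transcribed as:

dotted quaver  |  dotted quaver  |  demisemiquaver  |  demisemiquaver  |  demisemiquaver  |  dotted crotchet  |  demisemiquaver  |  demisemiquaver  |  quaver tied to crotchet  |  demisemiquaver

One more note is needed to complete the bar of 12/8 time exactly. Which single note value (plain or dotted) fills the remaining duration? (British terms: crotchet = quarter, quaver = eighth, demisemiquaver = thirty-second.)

The bar of 12/8 = 48 thirty-second notes.
Each duration in thirty-second notes: dotted quaver = 6; dotted quaver = 6; demisemiquaver = 1; demisemiquaver = 1; demisemiquaver = 1; dotted crotchet = 12; demisemiquaver = 1; demisemiquaver = 1; quaver tied to crotchet (quaver + crotchet) = 12; demisemiquaver = 1.
Altogether 6 + 6 + 1 + 1 + 1 + 12 + 1 + 1 + 12 + 1 = 42.
Remaining: 48 − 42 = 6 thirty-second notes, which is a dotted eighth note.

dotted eighth note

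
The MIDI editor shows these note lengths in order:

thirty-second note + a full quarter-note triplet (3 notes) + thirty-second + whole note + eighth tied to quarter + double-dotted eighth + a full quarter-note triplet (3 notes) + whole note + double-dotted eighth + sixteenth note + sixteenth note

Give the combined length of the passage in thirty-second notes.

128

Each duration in thirty-second notes: thirty-second note = 1; a full quarter-note triplet (3 notes) (three triplet quarters span one half) = 16; thirty-second = 1; whole note = 32; eighth tied to quarter (eighth + quarter) = 12; double-dotted eighth = 7; a full quarter-note triplet (3 notes) (three triplet quarters span one half) = 16; whole note = 32; double-dotted eighth = 7; sixteenth note = 2; sixteenth note = 2.
Sum: 1 + 16 + 1 + 32 + 12 + 7 + 16 + 32 + 7 + 2 + 2 = 128 thirty-second notes.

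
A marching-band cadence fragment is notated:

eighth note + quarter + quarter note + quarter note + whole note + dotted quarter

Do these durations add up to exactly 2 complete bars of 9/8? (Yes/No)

One bar of 9/8 = 9 eighth notes, so 2 bars = 18.
Convert each value to eighth notes: eighth note = 1; quarter = 2; quarter note = 2; quarter note = 2; whole note = 8; dotted quarter = 3.
Adding: 1 + 2 + 2 + 2 + 8 + 3 = 18.
18 equals 18, so the answer is Yes.

Yes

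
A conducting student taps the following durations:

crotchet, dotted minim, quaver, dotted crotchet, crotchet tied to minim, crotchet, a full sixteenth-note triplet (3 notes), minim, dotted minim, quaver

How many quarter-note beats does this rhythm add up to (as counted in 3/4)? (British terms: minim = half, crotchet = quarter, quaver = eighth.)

16

One quarter-note beat = 2 eighth notes.
Convert each value to eighth notes: crotchet = 2; dotted minim = 6; quaver = 1; dotted crotchet = 3; crotchet tied to minim (crotchet + minim) = 6; crotchet = 2; a full sixteenth-note triplet (3 notes) (three triplet sixteenths span one eighth) = 1; minim = 4; dotted minim = 6; quaver = 1.
Altogether 2 + 6 + 1 + 3 + 6 + 2 + 1 + 4 + 6 + 1 = 32.
32 ÷ 2 = 16 beats.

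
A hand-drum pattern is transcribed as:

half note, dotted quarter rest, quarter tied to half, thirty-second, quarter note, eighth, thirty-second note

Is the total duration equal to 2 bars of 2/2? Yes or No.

No

One bar of 2/2 = 32 thirty-second notes, so 2 bars = 64.
Convert each value to thirty-second notes: half note = 16; dotted quarter rest = 12; quarter tied to half (quarter + half) = 24; thirty-second = 1; quarter note = 8; eighth = 4; thirty-second note = 1.
Total: 16 + 12 + 24 + 1 + 8 + 4 + 1 = 66.
66 exceeds 64, so the answer is No.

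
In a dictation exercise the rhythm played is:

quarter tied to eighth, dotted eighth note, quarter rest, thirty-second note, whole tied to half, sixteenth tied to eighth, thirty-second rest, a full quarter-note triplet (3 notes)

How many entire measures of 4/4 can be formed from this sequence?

3

One bar of 4/4 = 32 thirty-second notes.
Convert each value to thirty-second notes: quarter tied to eighth (quarter + eighth) = 12; dotted eighth note = 6; quarter rest = 8; thirty-second note = 1; whole tied to half (whole + half) = 48; sixteenth tied to eighth (sixteenth + eighth) = 6; thirty-second rest = 1; a full quarter-note triplet (3 notes) (three triplet quarters span one half) = 16.
Adding: 12 + 6 + 8 + 1 + 48 + 6 + 1 + 16 = 98.
98 ÷ 32 = 3 complete bars with 2 left over.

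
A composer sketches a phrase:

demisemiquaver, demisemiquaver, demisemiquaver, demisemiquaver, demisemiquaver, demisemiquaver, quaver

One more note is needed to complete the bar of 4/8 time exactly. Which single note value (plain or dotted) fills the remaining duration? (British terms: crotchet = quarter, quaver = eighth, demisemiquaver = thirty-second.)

dotted eighth note

The bar of 4/8 = 16 thirty-second notes.
Working in thirty-second notes: demisemiquaver = 1; demisemiquaver = 1; demisemiquaver = 1; demisemiquaver = 1; demisemiquaver = 1; demisemiquaver = 1; quaver = 4.
Sum: 1 + 1 + 1 + 1 + 1 + 1 + 4 = 10.
Remaining: 16 − 10 = 6 thirty-second notes, which is a dotted eighth note.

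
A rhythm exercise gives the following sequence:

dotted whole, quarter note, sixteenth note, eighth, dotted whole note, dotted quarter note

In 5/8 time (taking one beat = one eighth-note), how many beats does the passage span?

One eighth-note beat = 2 sixteenth notes.
Express everything in sixteenth notes: dotted whole = 24; quarter note = 4; sixteenth note = 1; eighth = 2; dotted whole note = 24; dotted quarter note = 6.
Sum: 24 + 4 + 1 + 2 + 24 + 6 = 61.
61 ÷ 2 = 30.5 beats.

30.5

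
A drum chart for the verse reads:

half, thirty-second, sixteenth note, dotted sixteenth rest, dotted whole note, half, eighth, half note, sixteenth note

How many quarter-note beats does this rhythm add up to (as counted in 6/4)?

13.5

One quarter-note beat = 8 thirty-second notes.
In thirty-second notes: half = 16; thirty-second = 1; sixteenth note = 2; dotted sixteenth rest = 3; dotted whole note = 48; half = 16; eighth = 4; half note = 16; sixteenth note = 2.
Sum: 16 + 1 + 2 + 3 + 48 + 16 + 4 + 16 + 2 = 108.
108 ÷ 8 = 13.5 beats.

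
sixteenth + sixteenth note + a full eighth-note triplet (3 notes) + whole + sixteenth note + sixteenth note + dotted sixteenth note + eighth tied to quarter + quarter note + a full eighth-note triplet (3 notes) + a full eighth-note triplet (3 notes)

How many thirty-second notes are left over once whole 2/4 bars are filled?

One bar of 2/4 = 16 thirty-second notes.
Working in thirty-second notes: sixteenth = 2; sixteenth note = 2; a full eighth-note triplet (3 notes) (three triplet eighths span one quarter) = 8; whole = 32; sixteenth note = 2; sixteenth note = 2; dotted sixteenth note = 3; eighth tied to quarter (eighth + quarter) = 12; quarter note = 8; a full eighth-note triplet (3 notes) (three triplet eighths span one quarter) = 8; a full eighth-note triplet (3 notes) (three triplet eighths span one quarter) = 8.
Adding: 2 + 2 + 8 + 32 + 2 + 2 + 3 + 12 + 8 + 8 + 8 = 87.
87 ÷ 16 = 5 complete bars with 7 thirty-second notes remaining.

7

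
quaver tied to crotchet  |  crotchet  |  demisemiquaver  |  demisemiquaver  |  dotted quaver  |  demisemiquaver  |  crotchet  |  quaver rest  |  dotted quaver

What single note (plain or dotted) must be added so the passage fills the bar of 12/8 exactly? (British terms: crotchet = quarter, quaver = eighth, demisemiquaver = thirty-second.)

thirty-second note

The bar of 12/8 = 48 thirty-second notes.
Convert each value to thirty-second notes: quaver tied to crotchet (quaver + crotchet) = 12; crotchet = 8; demisemiquaver = 1; demisemiquaver = 1; dotted quaver = 6; demisemiquaver = 1; crotchet = 8; quaver rest = 4; dotted quaver = 6.
Total: 12 + 8 + 1 + 1 + 6 + 1 + 8 + 4 + 6 = 47.
Remaining: 48 − 47 = 1 thirty-second note, which is a thirty-second note.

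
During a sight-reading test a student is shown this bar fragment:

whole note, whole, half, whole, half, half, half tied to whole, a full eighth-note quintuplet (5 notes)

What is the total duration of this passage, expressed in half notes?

13

Working in half notes: whole note = 2; whole = 2; half = 1; whole = 2; half = 1; half = 1; half tied to whole (half + whole) = 3; a full eighth-note quintuplet (5 notes) (five quintuplet eighths span one half) = 1.
Adding: 2 + 2 + 1 + 2 + 1 + 1 + 3 + 1 = 13 half notes.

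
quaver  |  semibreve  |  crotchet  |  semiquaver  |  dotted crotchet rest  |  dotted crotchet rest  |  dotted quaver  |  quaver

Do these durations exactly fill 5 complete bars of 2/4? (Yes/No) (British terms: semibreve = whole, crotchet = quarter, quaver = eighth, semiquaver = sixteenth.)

Yes

One bar of 2/4 = 8 sixteenth notes, so 5 bars = 40.
Each duration in sixteenth notes: quaver = 2; semibreve = 16; crotchet = 4; semiquaver = 1; dotted crotchet rest = 6; dotted crotchet rest = 6; dotted quaver = 3; quaver = 2.
Sum: 2 + 16 + 4 + 1 + 6 + 6 + 3 + 2 = 40.
40 equals 40, so the answer is Yes.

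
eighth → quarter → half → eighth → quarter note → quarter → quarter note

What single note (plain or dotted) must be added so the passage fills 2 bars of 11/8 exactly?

whole note

2 bars of 11/8 = 22 eighth notes.
Convert each value to eighth notes: eighth = 1; quarter = 2; half = 4; eighth = 1; quarter note = 2; quarter = 2; quarter note = 2.
Altogether 1 + 2 + 4 + 1 + 2 + 2 + 2 = 14.
Remaining: 22 − 14 = 8 eighth notes, which is a whole note.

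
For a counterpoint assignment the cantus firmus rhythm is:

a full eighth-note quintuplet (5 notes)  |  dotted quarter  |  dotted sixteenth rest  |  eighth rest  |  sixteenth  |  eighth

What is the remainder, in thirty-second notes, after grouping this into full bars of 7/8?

One bar of 7/8 = 28 thirty-second notes.
Express everything in thirty-second notes: a full eighth-note quintuplet (5 notes) (five quintuplet eighths span one half) = 16; dotted quarter = 12; dotted sixteenth rest = 3; eighth rest = 4; sixteenth = 2; eighth = 4.
Adding: 16 + 12 + 3 + 4 + 2 + 4 = 41.
41 ÷ 28 = 1 complete bar with 13 thirty-second notes remaining.

13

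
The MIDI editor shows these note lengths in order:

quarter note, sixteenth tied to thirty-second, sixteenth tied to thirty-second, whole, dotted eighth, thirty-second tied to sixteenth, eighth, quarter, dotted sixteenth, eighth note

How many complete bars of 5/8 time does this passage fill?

One bar of 5/8 = 20 thirty-second notes.
In thirty-second notes: quarter note = 8; sixteenth tied to thirty-second (sixteenth + thirty-second) = 3; sixteenth tied to thirty-second (sixteenth + thirty-second) = 3; whole = 32; dotted eighth = 6; thirty-second tied to sixteenth (thirty-second + sixteenth) = 3; eighth = 4; quarter = 8; dotted sixteenth = 3; eighth note = 4.
Sum: 8 + 3 + 3 + 32 + 6 + 3 + 4 + 8 + 3 + 4 = 74.
74 ÷ 20 = 3 complete bars with 14 left over.

3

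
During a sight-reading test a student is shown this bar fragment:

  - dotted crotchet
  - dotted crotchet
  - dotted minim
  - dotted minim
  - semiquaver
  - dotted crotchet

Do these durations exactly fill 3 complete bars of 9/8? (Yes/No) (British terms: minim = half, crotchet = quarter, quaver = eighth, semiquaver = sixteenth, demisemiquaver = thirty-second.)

One bar of 9/8 = 18 sixteenth notes, so 3 bars = 54.
Each duration in sixteenth notes: dotted crotchet = 6; dotted crotchet = 6; dotted minim = 12; dotted minim = 12; semiquaver = 1; dotted crotchet = 6.
Adding: 6 + 6 + 12 + 12 + 1 + 6 = 43.
43 falls short of 54, so the answer is No.

No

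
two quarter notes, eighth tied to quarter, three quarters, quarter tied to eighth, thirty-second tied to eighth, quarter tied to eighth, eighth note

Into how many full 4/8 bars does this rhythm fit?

5

One bar of 4/8 = 16 thirty-second notes.
In thirty-second notes: quarter note = 8; quarter note = 8; eighth tied to quarter (eighth + quarter) = 12; quarter = 8; quarter = 8; quarter = 8; quarter tied to eighth (quarter + eighth) = 12; thirty-second tied to eighth (thirty-second + eighth) = 5; quarter tied to eighth (quarter + eighth) = 12; eighth note = 4.
Total: 8 + 8 + 12 + 8 + 8 + 8 + 12 + 5 + 12 + 4 = 85.
85 ÷ 16 = 5 complete bars with 5 left over.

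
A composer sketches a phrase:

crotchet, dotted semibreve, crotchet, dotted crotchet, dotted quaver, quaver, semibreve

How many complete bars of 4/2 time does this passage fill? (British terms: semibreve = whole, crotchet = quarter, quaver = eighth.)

1

One bar of 4/2 = 32 sixteenth notes.
Working in sixteenth notes: crotchet = 4; dotted semibreve = 24; crotchet = 4; dotted crotchet = 6; dotted quaver = 3; quaver = 2; semibreve = 16.
Sum: 4 + 24 + 4 + 6 + 3 + 2 + 16 = 59.
59 ÷ 32 = 1 complete bar with 27 left over.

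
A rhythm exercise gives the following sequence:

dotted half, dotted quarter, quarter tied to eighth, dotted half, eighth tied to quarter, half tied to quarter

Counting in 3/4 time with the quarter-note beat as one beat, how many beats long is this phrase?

13.5

One quarter-note beat = 2 eighth notes.
Express everything in eighth notes: dotted half = 6; dotted quarter = 3; quarter tied to eighth (quarter + eighth) = 3; dotted half = 6; eighth tied to quarter (eighth + quarter) = 3; half tied to quarter (half + quarter) = 6.
Total: 6 + 3 + 3 + 6 + 3 + 6 = 27.
27 ÷ 2 = 13.5 beats.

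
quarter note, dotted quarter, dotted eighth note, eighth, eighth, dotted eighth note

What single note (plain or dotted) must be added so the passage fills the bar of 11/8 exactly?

eighth note

The bar of 11/8 = 22 sixteenth notes.
Express everything in sixteenth notes: quarter note = 4; dotted quarter = 6; dotted eighth note = 3; eighth = 2; eighth = 2; dotted eighth note = 3.
Sum: 4 + 6 + 3 + 2 + 2 + 3 = 20.
Remaining: 22 − 20 = 2 sixteenth notes, which is a eighth note.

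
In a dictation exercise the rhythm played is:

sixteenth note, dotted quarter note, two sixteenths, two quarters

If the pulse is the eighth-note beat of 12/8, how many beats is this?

8.5

One eighth-note beat = 2 sixteenth notes.
Express everything in sixteenth notes: sixteenth note = 1; dotted quarter note = 6; sixteenth = 1; sixteenth = 1; quarter = 4; quarter = 4.
Total: 1 + 6 + 1 + 1 + 4 + 4 = 17.
17 ÷ 2 = 8.5 beats.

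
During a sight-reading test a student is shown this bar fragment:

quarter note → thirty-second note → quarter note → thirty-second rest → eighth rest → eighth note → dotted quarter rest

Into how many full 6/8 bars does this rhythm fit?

One bar of 6/8 = 24 thirty-second notes.
Convert each value to thirty-second notes: quarter note = 8; thirty-second note = 1; quarter note = 8; thirty-second rest = 1; eighth rest = 4; eighth note = 4; dotted quarter rest = 12.
Sum: 8 + 1 + 8 + 1 + 4 + 4 + 12 = 38.
38 ÷ 24 = 1 complete bar with 14 left over.

1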